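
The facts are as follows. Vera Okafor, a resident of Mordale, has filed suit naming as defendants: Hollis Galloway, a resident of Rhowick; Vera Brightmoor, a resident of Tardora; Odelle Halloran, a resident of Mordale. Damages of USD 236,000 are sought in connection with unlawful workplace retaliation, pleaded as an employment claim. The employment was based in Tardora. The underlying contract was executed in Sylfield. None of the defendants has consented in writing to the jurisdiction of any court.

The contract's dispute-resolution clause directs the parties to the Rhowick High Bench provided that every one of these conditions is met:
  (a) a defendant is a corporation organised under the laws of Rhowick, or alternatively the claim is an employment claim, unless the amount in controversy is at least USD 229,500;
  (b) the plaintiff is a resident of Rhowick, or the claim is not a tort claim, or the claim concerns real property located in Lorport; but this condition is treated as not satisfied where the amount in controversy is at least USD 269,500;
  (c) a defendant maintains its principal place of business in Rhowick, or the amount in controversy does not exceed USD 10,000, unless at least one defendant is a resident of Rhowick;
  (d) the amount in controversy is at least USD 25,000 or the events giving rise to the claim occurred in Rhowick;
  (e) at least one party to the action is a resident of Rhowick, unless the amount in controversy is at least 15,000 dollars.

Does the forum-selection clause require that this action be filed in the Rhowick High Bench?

Yes

The Rhowick High Bench:
  (a) The claim is an employment claim — that alternative is enough. Condition met.
  (b) The claim is an employment claim, not a tort claim, so one alternative holds. And the carve-out is inapplicable — the amount in controversy is USD 236,000, below the $269,500 floor. Satisfied.
  (c) No defendant is a corporation; the amount in controversy is 236,000 dollars, above the 10,000 dollars ceiling — every alternative fails. The proviso rescues it, though: Hollis Galloway resides in Rhowick. Condition met.
  (d) The amount in controversy is 236,000 dollars, which meets the $25,000 floor — that alternative is enough. Satisfied.
  (e) Hollis Galloway resides in Rhowick. Met.
  → The clause applies.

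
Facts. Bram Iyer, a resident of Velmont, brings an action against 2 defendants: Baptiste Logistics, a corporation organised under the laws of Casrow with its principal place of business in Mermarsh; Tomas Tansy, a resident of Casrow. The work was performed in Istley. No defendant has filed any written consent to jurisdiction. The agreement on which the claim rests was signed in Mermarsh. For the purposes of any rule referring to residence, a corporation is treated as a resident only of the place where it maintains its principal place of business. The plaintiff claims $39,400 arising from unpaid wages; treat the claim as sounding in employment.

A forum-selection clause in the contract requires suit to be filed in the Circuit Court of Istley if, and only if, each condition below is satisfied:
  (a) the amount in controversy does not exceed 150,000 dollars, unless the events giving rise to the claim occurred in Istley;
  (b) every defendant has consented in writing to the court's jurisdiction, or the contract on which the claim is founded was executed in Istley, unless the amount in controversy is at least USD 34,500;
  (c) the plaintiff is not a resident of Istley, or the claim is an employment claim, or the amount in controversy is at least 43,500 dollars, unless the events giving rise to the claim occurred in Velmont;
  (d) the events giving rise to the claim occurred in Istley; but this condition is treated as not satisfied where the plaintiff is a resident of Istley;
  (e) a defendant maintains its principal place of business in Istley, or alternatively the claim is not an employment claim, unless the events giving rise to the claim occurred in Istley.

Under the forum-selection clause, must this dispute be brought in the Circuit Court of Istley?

Yes

The Circuit Court of Istley:
  (a) The amount in controversy is USD 39,400, within the $150,000 ceiling. Condition met.
  (b) No such written consent has been filed; the contract was executed in Mermarsh, not Istley — no alternative holds. The proviso rescues it, though: the amount in controversy is 39,400 dollars, which meets the USD 34,500 floor. Met.
  (c) The plaintiff resides in Velmont, which is not Istley, so this disjunct is met. Condition met.
  (d) The operative events occurred in Istley. And the carve-out is inapplicable — the plaintiff resides in Velmont, not Istley. Met.
  (e) The corporate defendant(s) have their principal place of business in Mermarsh, not Istley; the claim is an employment claim — none of the alternatives is met. The proviso rescues it, though: the operative events occurred in Istley. Satisfied.
  → Forum clause is triggered.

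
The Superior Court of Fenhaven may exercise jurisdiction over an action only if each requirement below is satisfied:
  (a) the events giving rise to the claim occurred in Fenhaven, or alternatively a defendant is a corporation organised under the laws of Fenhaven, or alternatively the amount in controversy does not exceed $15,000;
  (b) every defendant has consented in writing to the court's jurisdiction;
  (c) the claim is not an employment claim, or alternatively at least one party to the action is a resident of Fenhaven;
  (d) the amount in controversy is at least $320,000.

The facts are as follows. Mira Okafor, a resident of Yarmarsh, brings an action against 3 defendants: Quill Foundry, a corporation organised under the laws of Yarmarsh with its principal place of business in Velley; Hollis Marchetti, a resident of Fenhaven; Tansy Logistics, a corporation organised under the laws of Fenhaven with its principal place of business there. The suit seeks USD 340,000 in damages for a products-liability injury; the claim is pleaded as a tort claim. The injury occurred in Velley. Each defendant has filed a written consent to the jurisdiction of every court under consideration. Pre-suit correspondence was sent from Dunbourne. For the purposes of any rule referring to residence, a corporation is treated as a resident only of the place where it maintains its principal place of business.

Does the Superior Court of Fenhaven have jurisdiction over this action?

The Superior Court of Fenhaven:
  (a) Tansy Logistics is organised under the laws of Fenhaven, so this disjunct is met. Satisfied.
  (b) Every defendant has filed written consent. Condition met.
  (c) The claim is a tort claim, not an employment claim — that alternative is enough. Satisfied.
  (d) The amount in controversy is USD 340,000, which meets the $320,000 floor. Satisfied.
  → Every requirement is satisfied — jurisdiction.

Yes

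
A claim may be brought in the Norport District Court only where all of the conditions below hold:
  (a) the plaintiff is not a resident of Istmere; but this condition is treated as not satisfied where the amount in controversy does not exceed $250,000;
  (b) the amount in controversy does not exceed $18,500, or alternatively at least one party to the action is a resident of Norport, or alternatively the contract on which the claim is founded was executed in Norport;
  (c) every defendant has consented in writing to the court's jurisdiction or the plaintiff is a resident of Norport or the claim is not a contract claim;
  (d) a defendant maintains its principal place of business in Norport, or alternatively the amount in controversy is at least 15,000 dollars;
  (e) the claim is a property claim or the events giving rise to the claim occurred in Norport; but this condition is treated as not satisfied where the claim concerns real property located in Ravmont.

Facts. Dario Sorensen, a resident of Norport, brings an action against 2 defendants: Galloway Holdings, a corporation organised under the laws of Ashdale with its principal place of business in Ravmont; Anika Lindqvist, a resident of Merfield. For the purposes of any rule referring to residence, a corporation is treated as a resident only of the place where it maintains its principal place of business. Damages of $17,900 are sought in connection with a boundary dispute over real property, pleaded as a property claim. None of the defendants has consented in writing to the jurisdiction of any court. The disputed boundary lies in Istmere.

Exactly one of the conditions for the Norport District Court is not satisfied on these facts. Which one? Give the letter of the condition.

(a)

The Norport District Court:
  (a) The plaintiff resides in Norport, which is not Istmere. However, the amount in controversy is $17,900, within the $250,000 ceiling, which falls within the stated exception and so defeats the condition. Fails.
  (b) The amount in controversy is USD 17,900, within the $18,500 ceiling, so one alternative holds. Condition met.
  (c) The plaintiff resides in Norport, so one alternative holds. Satisfied.
  (d) The amount in controversy is USD 17,900, which meets the USD 15,000 floor, so this disjunct is met. Satisfied.
  (e) The claim is a property claim, so one alternative holds. And the carve-out is inapplicable — the property lies in Istmere, not Ravmont. Met.
Only condition (a) fails.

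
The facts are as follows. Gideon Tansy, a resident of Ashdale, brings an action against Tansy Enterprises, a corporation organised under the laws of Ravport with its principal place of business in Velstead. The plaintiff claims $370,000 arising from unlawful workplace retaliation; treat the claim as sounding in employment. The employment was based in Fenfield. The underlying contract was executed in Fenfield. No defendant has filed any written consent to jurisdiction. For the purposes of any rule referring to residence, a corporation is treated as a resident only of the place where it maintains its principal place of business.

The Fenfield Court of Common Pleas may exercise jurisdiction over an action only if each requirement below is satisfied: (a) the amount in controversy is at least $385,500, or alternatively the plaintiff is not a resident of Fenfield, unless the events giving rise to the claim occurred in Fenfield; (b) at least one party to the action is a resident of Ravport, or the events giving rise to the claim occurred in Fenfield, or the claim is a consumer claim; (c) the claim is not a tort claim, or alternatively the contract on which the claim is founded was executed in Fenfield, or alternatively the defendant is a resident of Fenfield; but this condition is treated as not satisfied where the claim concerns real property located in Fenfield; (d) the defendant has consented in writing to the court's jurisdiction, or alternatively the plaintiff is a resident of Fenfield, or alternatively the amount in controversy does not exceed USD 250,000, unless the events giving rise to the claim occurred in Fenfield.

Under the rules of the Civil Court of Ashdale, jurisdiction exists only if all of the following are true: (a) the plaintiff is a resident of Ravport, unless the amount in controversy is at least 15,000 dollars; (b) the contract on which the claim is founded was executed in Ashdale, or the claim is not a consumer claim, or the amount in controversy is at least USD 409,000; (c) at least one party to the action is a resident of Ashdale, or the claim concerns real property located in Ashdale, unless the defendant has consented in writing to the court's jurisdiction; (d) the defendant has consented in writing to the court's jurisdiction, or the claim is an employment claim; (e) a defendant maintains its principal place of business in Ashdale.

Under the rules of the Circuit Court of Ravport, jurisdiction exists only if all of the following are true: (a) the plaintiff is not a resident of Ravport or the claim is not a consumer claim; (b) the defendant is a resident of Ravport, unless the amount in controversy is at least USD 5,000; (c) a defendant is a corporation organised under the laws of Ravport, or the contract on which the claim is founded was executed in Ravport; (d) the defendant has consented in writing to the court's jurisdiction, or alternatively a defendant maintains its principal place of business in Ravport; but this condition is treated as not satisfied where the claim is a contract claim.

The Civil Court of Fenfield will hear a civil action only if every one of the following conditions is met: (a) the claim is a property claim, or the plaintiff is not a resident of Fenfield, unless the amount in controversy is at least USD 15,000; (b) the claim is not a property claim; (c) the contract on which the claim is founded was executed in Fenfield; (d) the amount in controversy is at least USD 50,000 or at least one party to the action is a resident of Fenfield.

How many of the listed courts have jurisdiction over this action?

The Fenfield Court of Common Pleas:
  (a) The plaintiff resides in Ashdale, which is not Fenfield — that alternative is enough. Met.
  (b) The operative events occurred in Fenfield — that alternative is enough. Met.
  (c) The claim is an employment claim, not a tort claim — that alternative is enough. The carve-out does not apply: the claim does not concern real property. Satisfied.
  (d) No such written consent has been filed; the plaintiff resides in Ashdale, not Fenfield; the amount in controversy is 370,000 dollars, above the 250,000 dollars ceiling — every alternative fails. The proviso rescues it, though: the operative events occurred in Fenfield. Met.
  → Jurisdiction lies.
The Civil Court of Ashdale:
  (a) The plaintiff resides in Ashdale, not Ravport. The proviso rescues it, though: the amount in controversy is $370,000, which meets the USD 15,000 floor. Met.
  (b) The claim is an employment claim, not a consumer claim, so one alternative holds. Met.
  (c) Gideon Tansy resides in Ashdale — that alternative is enough. Met.
  (d) The claim is an employment claim, which satisfies one of the alternatives. Satisfied.
  (e) The corporate defendant(s) have their principal place of business in Velstead, not Ashdale. Condition not met.
  → Not every requirement is met — no jurisdiction.
The Circuit Court of Ravport:
  (a) The plaintiff resides in Ashdale, which is not Ravport, so one alternative holds. Satisfied.
  (b) The defendant resides in Velstead, not Ravport. The proviso rescues it, though: the amount in controversy is $370,000, which meets the USD 5,000 floor. Condition met.
  (c) Tansy Enterprises is organised under the laws of Ravport, so this disjunct is met. Condition met.
  (d) No such written consent has been filed; the corporate defendant(s) have their principal place of business in Velstead, not Ravport — none of the alternatives is met. Condition not met.
  → Not every requirement is met — no jurisdiction.
The Civil Court of Fenfield:
  (a) The plaintiff resides in Ashdale, which is not Fenfield — that alternative is enough. Met.
  (b) The claim is an employment claim, not a property claim. Condition met.
  (c) The contract was executed in Fenfield. Satisfied.
  (d) The amount in controversy is USD 370,000, which meets the $50,000 floor, so this disjunct is met. Met.
  → All conditions met; jurisdiction exists.
Courts with jurisdiction: the Fenfield Court of Common Pleas, the Civil Court of Fenfield — 2 in total.

2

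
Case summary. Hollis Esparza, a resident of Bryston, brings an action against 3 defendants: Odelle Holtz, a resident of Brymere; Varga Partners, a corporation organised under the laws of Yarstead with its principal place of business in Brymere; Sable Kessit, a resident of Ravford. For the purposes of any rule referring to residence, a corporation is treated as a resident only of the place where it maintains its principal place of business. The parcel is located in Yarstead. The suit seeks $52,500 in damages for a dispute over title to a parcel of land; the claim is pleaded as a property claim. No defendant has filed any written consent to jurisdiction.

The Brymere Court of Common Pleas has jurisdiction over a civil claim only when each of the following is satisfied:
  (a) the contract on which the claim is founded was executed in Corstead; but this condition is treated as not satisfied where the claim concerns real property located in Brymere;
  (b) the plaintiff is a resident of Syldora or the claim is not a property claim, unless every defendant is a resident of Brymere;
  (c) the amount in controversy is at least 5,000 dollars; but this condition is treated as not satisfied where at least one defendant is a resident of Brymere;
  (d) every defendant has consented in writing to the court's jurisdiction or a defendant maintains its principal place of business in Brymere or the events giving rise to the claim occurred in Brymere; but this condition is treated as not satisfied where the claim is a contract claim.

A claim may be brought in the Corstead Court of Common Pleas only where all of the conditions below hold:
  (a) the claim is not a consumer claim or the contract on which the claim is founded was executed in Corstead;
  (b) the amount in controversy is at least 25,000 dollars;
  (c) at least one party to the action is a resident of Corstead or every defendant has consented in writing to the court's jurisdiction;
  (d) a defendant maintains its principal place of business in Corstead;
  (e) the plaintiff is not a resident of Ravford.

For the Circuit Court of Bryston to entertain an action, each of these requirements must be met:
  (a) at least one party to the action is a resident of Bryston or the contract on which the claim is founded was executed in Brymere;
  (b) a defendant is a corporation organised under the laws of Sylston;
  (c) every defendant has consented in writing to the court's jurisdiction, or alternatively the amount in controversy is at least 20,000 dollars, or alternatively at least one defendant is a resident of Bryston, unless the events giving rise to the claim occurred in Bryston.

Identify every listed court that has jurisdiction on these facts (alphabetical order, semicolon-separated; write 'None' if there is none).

The Brymere Court of Common Pleas:
  (a) No contract (and hence no place of execution) is alleged. Not satisfied.
  (b) The plaintiff resides in Bryston, not Syldora; the claim is a property claim — none of the alternatives is met. The proviso offers no rescue either, since the defendants reside as follows — Odelle Holtz in Brymere, Varga Partners in Brymere, Sable Kessit in Ravford — not all in Brymere. Not satisfied.
  (c) The amount in controversy is 52,500 dollars, which meets the $5,000 floor. However, Odelle Holtz resides in Brymere, which falls within the stated exception and so defeats the condition. Fails.
  (d) Varga Partners has its principal place of business in Brymere, so this disjunct is met. And the carve-out is inapplicable — the claim is a property claim, not a contract claim. Satisfied.
  → Not every requirement is met — no jurisdiction.
The Corstead Court of Common Pleas:
  (a) The claim is a property claim, not a consumer claim — that alternative is enough. Met.
  (b) The amount in controversy is 52,500 dollars, which meets the $25,000 floor. Met.
  (c) No party resides in Corstead; no such written consent has been filed — every alternative fails. Not met.
  (d) The corporate defendant(s) have their principal place of business in Brymere, not Corstead. Fails.
  (e) The plaintiff resides in Bryston, which is not Ravford. Met.
  → Not every requirement is met — no jurisdiction.
The Circuit Court of Bryston:
  (a) Hollis Esparza resides in Bryston, so this disjunct is met. Met.
  (b) The corporate defendant(s) are organised in Yarstead, not Sylston. Not satisfied.
  (c) The amount in controversy is 52,500 dollars, which meets the USD 20,000 floor, so one alternative holds. Satisfied.
  → At least one condition fails; no jurisdiction.

None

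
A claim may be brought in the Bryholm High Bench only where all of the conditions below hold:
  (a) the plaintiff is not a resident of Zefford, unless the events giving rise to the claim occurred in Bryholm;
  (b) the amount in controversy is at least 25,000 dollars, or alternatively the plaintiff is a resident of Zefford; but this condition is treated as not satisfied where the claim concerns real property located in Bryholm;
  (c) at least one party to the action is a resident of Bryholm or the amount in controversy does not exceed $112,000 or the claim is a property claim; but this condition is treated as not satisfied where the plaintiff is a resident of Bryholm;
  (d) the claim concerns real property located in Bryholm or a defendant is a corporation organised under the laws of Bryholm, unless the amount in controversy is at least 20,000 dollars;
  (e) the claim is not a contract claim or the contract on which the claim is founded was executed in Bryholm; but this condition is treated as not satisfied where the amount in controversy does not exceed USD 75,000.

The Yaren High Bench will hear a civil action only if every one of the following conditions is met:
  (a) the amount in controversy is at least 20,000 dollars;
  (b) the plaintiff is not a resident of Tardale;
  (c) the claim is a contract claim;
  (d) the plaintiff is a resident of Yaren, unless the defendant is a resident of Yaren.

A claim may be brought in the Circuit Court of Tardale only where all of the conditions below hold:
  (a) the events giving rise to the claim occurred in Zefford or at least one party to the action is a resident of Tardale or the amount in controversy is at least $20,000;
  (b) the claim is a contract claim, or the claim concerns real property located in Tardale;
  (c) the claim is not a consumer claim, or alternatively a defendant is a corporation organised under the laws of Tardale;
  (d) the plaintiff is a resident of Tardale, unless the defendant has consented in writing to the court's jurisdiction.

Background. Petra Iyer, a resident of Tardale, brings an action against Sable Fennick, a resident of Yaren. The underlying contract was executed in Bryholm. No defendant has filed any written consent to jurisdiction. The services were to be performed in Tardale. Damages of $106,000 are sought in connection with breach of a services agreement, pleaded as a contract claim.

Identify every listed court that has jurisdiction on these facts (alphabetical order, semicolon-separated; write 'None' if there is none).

the Bryholm High Bench; the Circuit Court of Tardale

The Bryholm High Bench:
  (a) The plaintiff resides in Tardale, which is not Zefford. Met.
  (b) The amount in controversy is 106,000 dollars, which meets the USD 25,000 floor — that alternative is enough. The exception is not triggered, since the claim does not concern real property. Condition met.
  (c) The amount in controversy is $106,000, within the 112,000 dollars ceiling, so this disjunct is met. The carve-out does not apply: the plaintiff resides in Tardale, not Bryholm. Condition met.
  (d) The claim does not concern real property; no defendant is a corporation — every alternative fails. But the amount in controversy is $106,000, which meets the 20,000 dollars floor, and the 'unless' clause therefore excuses the requirement. Met.
  (e) The contract was executed in Bryholm, which satisfies one of the alternatives. The carve-out does not apply: the amount in controversy is $106,000, above the 75,000 dollars ceiling. Satisfied.
  → The court has jurisdiction.
The Yaren High Bench:
  (a) The amount in controversy is 106,000 dollars, which meets the USD 20,000 floor. Satisfied.
  (b) The plaintiff resides in Tardale. Not satisfied.
  (c) The claim is a contract claim. Met.
  (d) The plaintiff resides in Tardale, not Yaren. The proviso rescues it, though: the defendant resides in Yaren. Met.
  → No jurisdiction.
The Circuit Court of Tardale:
  (a) Petra Iyer resides in Tardale, so this disjunct is met. Condition met.
  (b) The claim is a contract claim, so one alternative holds. Condition met.
  (c) The claim is a contract claim, not a consumer claim, so this disjunct is met. Condition met.
  (d) The plaintiff resides in Tardale. Satisfied.
  → Every requirement is satisfied — jurisdiction.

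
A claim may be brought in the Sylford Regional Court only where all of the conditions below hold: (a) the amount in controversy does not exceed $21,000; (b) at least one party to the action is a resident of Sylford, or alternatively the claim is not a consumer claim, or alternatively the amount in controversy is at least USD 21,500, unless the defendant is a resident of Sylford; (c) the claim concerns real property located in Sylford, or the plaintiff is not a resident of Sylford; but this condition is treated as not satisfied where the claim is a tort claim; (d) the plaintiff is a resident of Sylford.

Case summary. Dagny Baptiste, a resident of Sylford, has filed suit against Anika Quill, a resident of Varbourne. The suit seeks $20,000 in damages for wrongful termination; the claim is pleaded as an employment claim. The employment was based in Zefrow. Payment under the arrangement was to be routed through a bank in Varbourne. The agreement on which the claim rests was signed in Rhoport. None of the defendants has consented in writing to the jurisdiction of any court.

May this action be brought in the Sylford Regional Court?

No

The Sylford Regional Court:
  (a) The amount in controversy is USD 20,000, within the 21,000 dollars ceiling. Satisfied.
  (b) Dagny Baptiste resides in Sylford, which satisfies one of the alternatives. Condition met.
  (c) The claim does not concern real property; the plaintiff resides in Sylford — every alternative fails. Not satisfied.
  (d) The plaintiff resides in Sylford. Satisfied.
  → The court lacks jurisdiction.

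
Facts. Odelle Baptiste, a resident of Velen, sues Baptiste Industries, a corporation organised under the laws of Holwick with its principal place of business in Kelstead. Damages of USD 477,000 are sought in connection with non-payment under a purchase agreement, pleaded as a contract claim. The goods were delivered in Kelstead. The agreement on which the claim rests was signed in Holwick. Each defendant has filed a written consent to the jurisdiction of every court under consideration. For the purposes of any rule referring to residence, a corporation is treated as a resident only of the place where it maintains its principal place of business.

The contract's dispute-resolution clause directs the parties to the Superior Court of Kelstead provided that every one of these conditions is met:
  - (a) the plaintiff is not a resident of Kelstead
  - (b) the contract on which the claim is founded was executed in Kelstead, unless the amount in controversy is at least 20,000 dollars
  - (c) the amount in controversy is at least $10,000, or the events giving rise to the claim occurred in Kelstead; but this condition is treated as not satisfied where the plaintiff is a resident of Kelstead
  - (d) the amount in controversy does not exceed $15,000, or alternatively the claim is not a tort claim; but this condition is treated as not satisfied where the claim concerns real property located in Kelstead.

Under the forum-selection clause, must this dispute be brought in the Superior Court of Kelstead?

Yes

The Superior Court of Kelstead:
  (a) The plaintiff resides in Velen, which is not Kelstead. Condition met.
  (b) The contract was executed in Holwick, not Kelstead. But the amount in controversy is USD 477,000, which meets the 20,000 dollars floor, and the 'unless' clause therefore excuses the requirement. Satisfied.
  (c) The amount in controversy is $477,000, which meets the USD 10,000 floor, so one alternative holds. The exception is not triggered, since the plaintiff resides in Velen, not Kelstead. Condition met.
  (d) The claim is a contract claim, not a tort claim — that alternative is enough. And the carve-out is inapplicable — the claim does not concern real property. Condition met.
  → Forum clause is triggered.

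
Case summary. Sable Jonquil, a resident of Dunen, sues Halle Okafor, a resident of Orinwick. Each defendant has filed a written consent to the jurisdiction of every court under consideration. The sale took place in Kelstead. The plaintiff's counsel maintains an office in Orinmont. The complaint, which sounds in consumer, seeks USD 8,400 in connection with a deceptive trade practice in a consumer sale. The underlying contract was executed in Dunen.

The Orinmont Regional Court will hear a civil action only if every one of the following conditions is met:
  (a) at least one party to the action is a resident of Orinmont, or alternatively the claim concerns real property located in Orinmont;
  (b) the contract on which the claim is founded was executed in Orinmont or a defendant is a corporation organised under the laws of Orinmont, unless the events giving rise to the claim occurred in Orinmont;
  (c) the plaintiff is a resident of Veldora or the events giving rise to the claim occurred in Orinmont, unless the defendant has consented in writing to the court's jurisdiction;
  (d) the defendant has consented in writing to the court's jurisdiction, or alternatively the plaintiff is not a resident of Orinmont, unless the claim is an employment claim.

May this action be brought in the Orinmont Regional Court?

The Orinmont Regional Court:
  (a) No party resides in Orinmont; the claim does not concern real property — every alternative fails. Fails.
  (b) The contract was executed in Dunen, not Orinmont; no defendant is a corporation — every alternative fails. The proviso offers no rescue either, since the operative events occurred in Kelstead, not Orinmont. Not met.
  (c) The plaintiff resides in Dunen, not Veldora; the operative events occurred in Kelstead, not Orinmont — no alternative holds. However, every defendant has filed written consent, so the 'unless' proviso supplies this condition. Met.
  (d) Every defendant has filed written consent, so this disjunct is met. Condition met.
  → The court lacks jurisdiction.

No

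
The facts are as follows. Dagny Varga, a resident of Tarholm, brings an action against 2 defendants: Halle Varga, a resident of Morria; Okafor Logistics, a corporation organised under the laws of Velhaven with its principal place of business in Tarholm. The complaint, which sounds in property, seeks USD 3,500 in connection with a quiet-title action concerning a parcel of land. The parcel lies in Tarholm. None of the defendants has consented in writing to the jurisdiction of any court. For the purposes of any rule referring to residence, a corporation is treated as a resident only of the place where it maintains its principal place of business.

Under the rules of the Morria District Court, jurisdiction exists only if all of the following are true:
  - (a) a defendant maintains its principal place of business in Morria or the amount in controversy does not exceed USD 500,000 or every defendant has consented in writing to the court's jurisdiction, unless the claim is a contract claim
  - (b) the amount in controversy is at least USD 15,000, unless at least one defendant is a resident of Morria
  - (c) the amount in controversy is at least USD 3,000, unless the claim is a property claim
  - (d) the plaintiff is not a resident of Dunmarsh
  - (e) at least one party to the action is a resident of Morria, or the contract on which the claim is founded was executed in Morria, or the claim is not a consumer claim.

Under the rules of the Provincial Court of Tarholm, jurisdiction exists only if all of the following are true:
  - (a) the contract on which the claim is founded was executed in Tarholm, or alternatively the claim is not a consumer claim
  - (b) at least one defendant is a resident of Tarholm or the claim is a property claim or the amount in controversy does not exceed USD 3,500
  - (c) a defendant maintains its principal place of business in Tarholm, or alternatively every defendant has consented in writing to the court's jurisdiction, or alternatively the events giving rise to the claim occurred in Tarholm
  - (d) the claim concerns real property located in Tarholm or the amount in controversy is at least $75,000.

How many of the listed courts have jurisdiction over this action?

2

The Morria District Court:
  (a) The amount in controversy is 3,500 dollars, within the $500,000 ceiling, so one alternative holds. Satisfied.
  (b) The amount in controversy is $3,500, below the USD 15,000 floor. The proviso rescues it, though: Halle Varga resides in Morria. Satisfied.
  (c) The amount in controversy is USD 3,500, which meets the 3,000 dollars floor. Met.
  (d) The plaintiff resides in Tarholm, which is not Dunmarsh. Satisfied.
  (e) Halle Varga resides in Morria, so one alternative holds. Condition met.
  → Every requirement is satisfied — jurisdiction.
The Provincial Court of Tarholm:
  (a) The claim is a property claim, not a consumer claim — that alternative is enough. Condition met.
  (b) Okafor Logistics resides in Tarholm, so this disjunct is met. Satisfied.
  (c) Okafor Logistics has its principal place of business in Tarholm, so this disjunct is met. Condition met.
  (d) The property lies in Tarholm, so one alternative holds. Satisfied.
  → The court has jurisdiction.
Courts with jurisdiction: the Morria District Court, the Provincial Court of Tarholm — 2 in total.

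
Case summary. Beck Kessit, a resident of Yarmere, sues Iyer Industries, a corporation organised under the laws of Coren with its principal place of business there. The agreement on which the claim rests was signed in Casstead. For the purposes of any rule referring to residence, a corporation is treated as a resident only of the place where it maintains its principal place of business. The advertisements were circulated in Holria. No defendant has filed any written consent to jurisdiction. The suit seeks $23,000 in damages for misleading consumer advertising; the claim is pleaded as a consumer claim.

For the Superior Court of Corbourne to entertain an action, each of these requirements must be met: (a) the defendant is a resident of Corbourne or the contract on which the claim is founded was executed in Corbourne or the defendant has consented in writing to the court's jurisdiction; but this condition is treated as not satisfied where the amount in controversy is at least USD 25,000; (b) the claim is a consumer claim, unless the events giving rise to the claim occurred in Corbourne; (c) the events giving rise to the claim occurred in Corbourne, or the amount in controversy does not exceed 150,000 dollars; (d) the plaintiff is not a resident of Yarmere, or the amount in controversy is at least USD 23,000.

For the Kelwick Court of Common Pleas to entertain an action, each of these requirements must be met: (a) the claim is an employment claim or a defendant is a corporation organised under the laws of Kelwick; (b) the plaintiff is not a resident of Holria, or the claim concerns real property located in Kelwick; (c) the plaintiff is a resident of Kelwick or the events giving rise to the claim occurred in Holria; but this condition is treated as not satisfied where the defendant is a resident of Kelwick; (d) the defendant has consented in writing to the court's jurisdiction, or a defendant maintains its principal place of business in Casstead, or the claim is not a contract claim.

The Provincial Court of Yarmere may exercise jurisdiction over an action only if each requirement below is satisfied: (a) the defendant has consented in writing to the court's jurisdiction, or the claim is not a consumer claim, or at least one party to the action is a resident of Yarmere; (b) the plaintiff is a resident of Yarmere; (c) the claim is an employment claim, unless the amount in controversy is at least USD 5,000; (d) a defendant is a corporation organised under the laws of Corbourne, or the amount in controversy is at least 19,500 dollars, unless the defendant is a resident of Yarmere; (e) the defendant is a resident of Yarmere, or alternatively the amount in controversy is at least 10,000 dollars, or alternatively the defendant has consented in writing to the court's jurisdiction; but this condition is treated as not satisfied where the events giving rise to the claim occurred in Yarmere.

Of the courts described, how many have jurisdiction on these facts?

1

The Superior Court of Corbourne:
  (a) The defendant resides in Coren, not Corbourne; the contract was executed in Casstead, not Corbourne; no such written consent has been filed — no alternative holds. Condition not met.
  (b) The claim is a consumer claim. Satisfied.
  (c) The amount in controversy is USD 23,000, within the USD 150,000 ceiling, so one alternative holds. Met.
  (d) The amount in controversy is 23,000 dollars, which meets the USD 23,000 floor, so one alternative holds. Satisfied.
  → At least one condition fails; no jurisdiction.
The Kelwick Court of Common Pleas:
  (a) The claim is a consumer claim, not an employment claim; the corporate defendant(s) are organised in Coren, not Kelwick — none of the alternatives is met. Not satisfied.
  (b) The plaintiff resides in Yarmere, which is not Holria, so one alternative holds. Met.
  (c) The operative events occurred in Holria — that alternative is enough. And the carve-out is inapplicable — the defendant resides in Coren, not Kelwick. Satisfied.
  (d) The claim is a consumer claim, not a contract claim, so this disjunct is met. Met.
  → The court lacks jurisdiction.
The Provincial Court of Yarmere:
  (a) Beck Kessit resides in Yarmere, so one alternative holds. Satisfied.
  (b) The plaintiff resides in Yarmere. Met.
  (c) The claim is a consumer claim, not an employment claim. The proviso rescues it, though: the amount in controversy is $23,000, which meets the 5,000 dollars floor. Met.
  (d) The amount in controversy is 23,000 dollars, which meets the USD 19,500 floor — that alternative is enough. Satisfied.
  (e) The amount in controversy is 23,000 dollars, which meets the USD 10,000 floor, so this disjunct is met. And the carve-out is inapplicable — the operative events occurred in Holria, not Yarmere. Satisfied.
  → All conditions met; jurisdiction exists.
Courts with jurisdiction: the Provincial Court of Yarmere — 1 in total.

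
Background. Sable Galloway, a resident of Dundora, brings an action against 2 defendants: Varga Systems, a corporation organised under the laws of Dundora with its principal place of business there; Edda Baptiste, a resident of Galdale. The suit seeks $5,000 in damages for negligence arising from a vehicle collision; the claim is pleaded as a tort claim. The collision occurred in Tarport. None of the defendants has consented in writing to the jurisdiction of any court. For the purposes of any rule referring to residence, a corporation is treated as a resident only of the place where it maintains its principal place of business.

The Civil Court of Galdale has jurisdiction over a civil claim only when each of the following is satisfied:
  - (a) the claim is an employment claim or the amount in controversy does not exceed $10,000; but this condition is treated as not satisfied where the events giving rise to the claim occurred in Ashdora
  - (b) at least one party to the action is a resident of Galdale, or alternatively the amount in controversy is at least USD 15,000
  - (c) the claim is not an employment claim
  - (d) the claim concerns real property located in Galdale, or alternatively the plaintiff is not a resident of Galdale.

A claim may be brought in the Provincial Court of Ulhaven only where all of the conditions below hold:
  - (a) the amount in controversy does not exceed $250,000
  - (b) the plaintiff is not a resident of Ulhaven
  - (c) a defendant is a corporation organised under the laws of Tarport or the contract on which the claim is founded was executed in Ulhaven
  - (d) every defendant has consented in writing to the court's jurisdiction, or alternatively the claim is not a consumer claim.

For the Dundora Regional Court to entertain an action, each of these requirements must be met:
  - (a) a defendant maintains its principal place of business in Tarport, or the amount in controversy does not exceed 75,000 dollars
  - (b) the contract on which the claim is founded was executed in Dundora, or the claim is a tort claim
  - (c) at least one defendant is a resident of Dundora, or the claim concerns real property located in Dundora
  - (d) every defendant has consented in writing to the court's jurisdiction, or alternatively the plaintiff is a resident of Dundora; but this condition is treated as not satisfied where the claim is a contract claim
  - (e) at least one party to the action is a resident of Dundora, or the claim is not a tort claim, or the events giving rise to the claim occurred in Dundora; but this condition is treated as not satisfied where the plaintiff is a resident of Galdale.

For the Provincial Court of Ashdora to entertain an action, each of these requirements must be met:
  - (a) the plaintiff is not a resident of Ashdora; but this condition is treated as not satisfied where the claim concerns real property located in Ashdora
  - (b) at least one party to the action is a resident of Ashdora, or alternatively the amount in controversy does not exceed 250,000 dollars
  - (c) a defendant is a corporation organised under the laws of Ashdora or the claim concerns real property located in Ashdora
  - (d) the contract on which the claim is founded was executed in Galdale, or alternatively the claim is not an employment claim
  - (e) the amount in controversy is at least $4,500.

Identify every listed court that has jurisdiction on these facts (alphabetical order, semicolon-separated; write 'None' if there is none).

the Civil Court of Galdale; the Dundora Regional Court

The Civil Court of Galdale:
  (a) The amount in controversy is $5,000, within the USD 10,000 ceiling, so one alternative holds. The exception is not triggered, since the operative events occurred in Tarport, not Ashdora. Met.
  (b) Edda Baptiste resides in Galdale, so one alternative holds. Satisfied.
  (c) The claim is a tort claim, not an employment claim. Met.
  (d) The plaintiff resides in Dundora, which is not Galdale, so one alternative holds. Condition met.
  → Jurisdiction lies.
The Provincial Court of Ulhaven:
  (a) The amount in controversy is 5,000 dollars, within the USD 250,000 ceiling. Condition met.
  (b) The plaintiff resides in Dundora, which is not Ulhaven. Met.
  (c) The corporate defendant(s) are organised in Dundora, not Tarport; no contract (and hence no place of execution) is alleged — every alternative fails. Not satisfied.
  (d) The claim is a tort claim, not a consumer claim, so this disjunct is met. Satisfied.
  → No jurisdiction.
The Dundora Regional Court:
  (a) The amount in controversy is USD 5,000, within the 75,000 dollars ceiling — that alternative is enough. Satisfied.
  (b) The claim is a tort claim, so one alternative holds. Met.
  (c) Varga Systems resides in Dundora, so this disjunct is met. Met.
  (d) The plaintiff resides in Dundora, so one alternative holds. And the carve-out is inapplicable — the claim is a tort claim, not a contract claim. Satisfied.
  (e) Sable Galloway resides in Dundora, so this disjunct is met. The exception is not triggered, since the plaintiff resides in Dundora, not Galdale. Condition met.
  → The court has jurisdiction.
The Provincial Court of Ashdora:
  (a) The plaintiff resides in Dundora, which is not Ashdora. And the carve-out is inapplicable — the claim does not concern real property. Met.
  (b) The amount in controversy is 5,000 dollars, within the USD 250,000 ceiling, which satisfies one of the alternatives. Condition met.
  (c) The corporate defendant(s) are organised in Dundora, not Ashdora; the claim does not concern real property — every alternative fails. Not met.
  (d) The claim is a tort claim, not an employment claim, so this disjunct is met. Satisfied.
  (e) The amount in controversy is USD 5,000, which meets the 4,500 dollars floor. Satisfied.
  → The court lacks jurisdiction.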